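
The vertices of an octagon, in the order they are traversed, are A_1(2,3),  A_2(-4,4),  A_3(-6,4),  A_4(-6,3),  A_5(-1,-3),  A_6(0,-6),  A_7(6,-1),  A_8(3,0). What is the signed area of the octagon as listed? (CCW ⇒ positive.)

54.5

Apply the surveyor's formula: 2A = Σ (x_i·y_{i+1} − x_{i+1}·y_i), indices taken mod 8.
Σ = (20) + (8) + (6) + (21) + (6) + (36) + (3) + (9) = 109
Signed area = Σ/2 = 54.5 (positive ⇒ counter-clockwise traversal).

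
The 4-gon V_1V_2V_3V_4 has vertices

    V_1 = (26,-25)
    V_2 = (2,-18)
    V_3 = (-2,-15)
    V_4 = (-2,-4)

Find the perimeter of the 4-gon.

76

|V_1V_2| = √((-24)² + (7)²) = √625 = 25
|V_2V_3| = √((-4)² + (3)²) = √25 = 5
|V_3V_4| = √((0)² + (11)²) = √121 = 11
|V_4V_1| = √((28)² + (-21)²) = √1225 = 35
Perimeter = 25 + 5 + 11 + 35 = 76.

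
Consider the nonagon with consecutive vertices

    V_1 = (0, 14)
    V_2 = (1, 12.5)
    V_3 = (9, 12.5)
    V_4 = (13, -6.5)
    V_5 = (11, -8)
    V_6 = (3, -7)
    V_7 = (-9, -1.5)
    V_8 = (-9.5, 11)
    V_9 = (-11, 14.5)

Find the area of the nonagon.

386

Σ = (-14) + (-100) + (-221) + (-32.5) + (-53) + (-67.5) + (-113.25) + (-16.75) + (-154) = -772
Area = |Σ|/2 = 386.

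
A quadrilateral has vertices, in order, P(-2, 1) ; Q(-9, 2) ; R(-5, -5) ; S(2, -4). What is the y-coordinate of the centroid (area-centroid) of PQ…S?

Apply the shoelace formula. First the cross-terms c_i = x_i·y_{i+1} − x_{i+1}·y_i:
  5, 55, 30, -6  ⇒  2A = 84, A = 42.
Then Σ (y_i + y_{i+1})·c_i = -402, so ȳ = -402 / (6·42) = -67/42.

-67/42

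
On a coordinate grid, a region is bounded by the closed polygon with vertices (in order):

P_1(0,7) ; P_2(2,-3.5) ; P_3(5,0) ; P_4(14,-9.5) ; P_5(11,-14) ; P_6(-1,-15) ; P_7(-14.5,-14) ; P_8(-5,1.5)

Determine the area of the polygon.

Apply the shoelace formula: 2A = Σ (x_i·y_{i+1} − x_{i+1}·y_i), indices taken mod 8.
P_1→P_2: (0)(-3.5) − (2)(7) = -14
P_2→P_3: (2)(0) − (5)(-3.5) = 17.5
P_3→P_4: (5)(-9.5) − (14)(0) = -47.5
P_4→P_5: (14)(-14) − (11)(-9.5) = -91.5
P_5→P_6: (11)(-15) − (-1)(-14) = -179
P_6→P_7: (-1)(-14) − (-14.5)(-15) = -203.5
P_7→P_8: (-14.5)(1.5) − (-5)(-14) = -91.75
P_8→P_1: (-5)(7) − (0)(1.5) = -35
Σ = -644.75
Area = |Σ|/2 = 322.375.

322.375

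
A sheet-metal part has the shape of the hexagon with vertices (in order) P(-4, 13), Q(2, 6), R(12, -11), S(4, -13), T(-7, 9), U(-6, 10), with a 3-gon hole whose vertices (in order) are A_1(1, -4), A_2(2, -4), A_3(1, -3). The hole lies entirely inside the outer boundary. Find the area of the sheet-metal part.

182

Outer boundary:
P→Q: (-4)(6) − (2)(13) = -50
Q→R: (2)(-11) − (12)(6) = -94
R→S: (12)(-13) − (4)(-11) = -112
S→T: (4)(9) − (-7)(-13) = -55
T→U: (-7)(10) − (-6)(9) = -16
U→P: (-6)(13) − (-4)(10) = -38
Σ = -365
Area = |Σ|/2 = 182.5.
Hole:
Apply the shoelace formula: 2A = Σ (x_i·y_{i+1} − x_{i+1}·y_i), indices taken mod 3.
Σ = (4) + (-2) + (-1) = 1
Area = |Σ|/2 = 0.5.
Net area = 182.5 − 0.5 = 182.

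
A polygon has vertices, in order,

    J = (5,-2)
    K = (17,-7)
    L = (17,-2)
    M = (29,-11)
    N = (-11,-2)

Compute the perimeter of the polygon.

|JK| = √((12)² + (-5)²) = √169 = 13
|KL| = √((0)² + (5)²) = √25 = 5
|LM| = √((12)² + (-9)²) = √225 = 15
|MN| = √((-40)² + (9)²) = √1681 = 41
|NJ| = √((16)² + (0)²) = √256 = 16
Perimeter = 13 + 5 + 15 + 41 + 16 = 90.

90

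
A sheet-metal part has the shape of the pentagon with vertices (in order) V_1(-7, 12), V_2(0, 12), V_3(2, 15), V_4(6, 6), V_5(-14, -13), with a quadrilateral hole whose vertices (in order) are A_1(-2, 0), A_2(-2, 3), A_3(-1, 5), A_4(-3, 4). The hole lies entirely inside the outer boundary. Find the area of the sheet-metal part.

216.5

Outer boundary:
Apply the shoelace formula: 2A = Σ (x_i·y_{i+1} − x_{i+1}·y_i), indices taken mod 5.
Σ = (-84) + (-24) + (-78) + (6) + (-259) = -439
Area = |Σ|/2 = 219.5.
Hole:
A_1→A_2: (-2)(3) − (-2)(0) = -6
A_2→A_3: (-2)(5) − (-1)(3) = -7
A_3→A_4: (-1)(4) − (-3)(5) = 11
A_4→A_1: (-3)(0) − (-2)(4) = 8
Σ = 6
Area = |Σ|/2 = 3.
Net area = 219.5 − 3 = 216.5.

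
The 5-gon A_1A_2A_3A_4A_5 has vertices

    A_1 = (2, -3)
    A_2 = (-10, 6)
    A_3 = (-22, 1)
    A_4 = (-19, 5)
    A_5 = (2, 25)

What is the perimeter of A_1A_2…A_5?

90

|A_1A_2| = √((-12)² + (9)²) = √225 = 15
|A_2A_3| = √((-12)² + (-5)²) = √169 = 13
|A_3A_4| = √((3)² + (4)²) = √25 = 5
|A_4A_5| = √((21)² + (20)²) = √841 = 29
|A_5A_1| = √((0)² + (-28)²) = √784 = 28
Perimeter = 15 + 13 + 5 + 29 + 28 = 90.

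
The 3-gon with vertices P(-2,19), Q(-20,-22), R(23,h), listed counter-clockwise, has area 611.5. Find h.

8

The doubled signed area Σ (x_i y_{i+1} − x_{i+1} y_i) is linear in h.
With h=0 it equals 1367; the coefficient of h is -18 (from the two edges through R).
So -18·h + 1367 = 2·611.5 = 1223 ⇒ h = 8.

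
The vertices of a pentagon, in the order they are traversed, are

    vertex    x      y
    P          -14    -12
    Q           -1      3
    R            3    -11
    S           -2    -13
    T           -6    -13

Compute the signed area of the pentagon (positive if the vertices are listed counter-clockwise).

Apply the shoelace (surveyor's) formula: 2A = Σ (x_i·y_{i+1} − x_{i+1}·y_i), indices taken mod 5.
Σ = (-54) + (2) + (-61) + (-52) + (-110) = -275
Signed area = Σ/2 = -137.5 (negative ⇒ clockwise traversal).

-137.5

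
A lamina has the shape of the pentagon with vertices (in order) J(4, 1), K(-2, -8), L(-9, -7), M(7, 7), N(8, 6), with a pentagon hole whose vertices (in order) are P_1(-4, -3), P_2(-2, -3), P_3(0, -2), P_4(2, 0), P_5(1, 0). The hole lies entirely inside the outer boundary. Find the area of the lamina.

60.5

Outer boundary:
Apply the surveyor's formula: 2A = Σ (x_i·y_{i+1} − x_{i+1}·y_i), indices taken mod 5.
Σ = (-30) + (-58) + (-14) + (-14) + (-16) = -132
Area = |Σ|/2 = 66.
Hole:
Σ = (6) + (4) + (4) + (0) + (-3) = 11
Area = |Σ|/2 = 5.5.
Net area = 66 − 5.5 = 60.5.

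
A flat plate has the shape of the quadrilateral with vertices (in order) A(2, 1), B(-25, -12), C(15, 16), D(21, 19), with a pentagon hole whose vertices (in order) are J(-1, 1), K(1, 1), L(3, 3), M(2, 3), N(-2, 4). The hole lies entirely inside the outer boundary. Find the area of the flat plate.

Outer boundary:
Σ = (1) + (-220) + (-51) + (-17) = -287
Area = |Σ|/2 = 143.5.
Hole:
Cross-terms: -2, 0, 3, 14, 2  ⇒  Σ = 17
Area = |Σ|/2 = 8.5.
Net area = 143.5 − 8.5 = 135.

135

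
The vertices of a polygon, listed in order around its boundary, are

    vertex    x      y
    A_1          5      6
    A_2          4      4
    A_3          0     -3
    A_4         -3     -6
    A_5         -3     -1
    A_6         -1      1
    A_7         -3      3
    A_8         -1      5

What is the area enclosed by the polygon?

43.5

Cross-terms: -4, -12, -9, -15, -4, 0, -12, -31  ⇒  Σ = -87
Area = |Σ|/2 = 43.5.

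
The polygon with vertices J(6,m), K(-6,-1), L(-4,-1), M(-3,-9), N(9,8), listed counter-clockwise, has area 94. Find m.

Write out the shoelace sum; only the two edges meeting at J involve m:
2·Area = [(9·m − 6·8) + (6·(-1) − (-6)·m)] + 92
       = 15·m + 38 = 188
⇒ m = 10.

10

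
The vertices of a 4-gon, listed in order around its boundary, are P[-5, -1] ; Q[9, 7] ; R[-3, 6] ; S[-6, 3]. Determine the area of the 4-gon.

48.5

Apply the shoelace formula: 2A = Σ (x_i·y_{i+1} − x_{i+1}·y_i), indices taken mod 4.
P→Q: (-5)(7) − (9)(-1) = -26
Q→R: (9)(6) − (-3)(7) = 75
R→S: (-3)(3) − (-6)(6) = 27
S→P: (-6)(-1) − (-5)(3) = 21
Σ = 97
Area = |Σ|/2 = 48.5.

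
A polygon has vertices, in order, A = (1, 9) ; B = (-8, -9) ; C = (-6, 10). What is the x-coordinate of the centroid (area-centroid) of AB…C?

-13/3

Apply the surveyor's formula. First the cross-terms c_i = x_i·y_{i+1} − x_{i+1}·y_i:
  63, -134, -64  ⇒  2A = -135, A = -67.5.
Then Σ (x_i + x_{i+1})·c_i = 1755, so x̄ = 1755 / (6·(-67.5)) = -13/3.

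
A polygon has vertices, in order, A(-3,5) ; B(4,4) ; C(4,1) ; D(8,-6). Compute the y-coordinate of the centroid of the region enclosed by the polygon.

Apply the surveyor's formula. First the cross-terms c_i = x_i·y_{i+1} − x_{i+1}·y_i:
  -32, -12, -32, 22  ⇒  2A = -54, A = -27.
Then Σ (y_i + y_{i+1})·c_i = -210, so ȳ = -210 / (6·(-27)) = 35/27.

35/27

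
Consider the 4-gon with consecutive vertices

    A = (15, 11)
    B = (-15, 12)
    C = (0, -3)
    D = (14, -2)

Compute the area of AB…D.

308

Apply the shoelace formula: 2A = Σ (x_i·y_{i+1} − x_{i+1}·y_i), indices taken mod 4.
Σ = (345) + (45) + (42) + (184) = 616
Area = |Σ|/2 = 308.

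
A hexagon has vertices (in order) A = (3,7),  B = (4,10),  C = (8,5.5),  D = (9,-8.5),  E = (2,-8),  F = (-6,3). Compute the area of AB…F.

160.75

Apply the shoelace formula: 2A = Σ (x_i·y_{i+1} − x_{i+1}·y_i), indices taken mod 6.
Σ = (2) + (-58) + (-117.5) + (-55) + (-42) + (-51) = -321.5
Area = |Σ|/2 = 160.75.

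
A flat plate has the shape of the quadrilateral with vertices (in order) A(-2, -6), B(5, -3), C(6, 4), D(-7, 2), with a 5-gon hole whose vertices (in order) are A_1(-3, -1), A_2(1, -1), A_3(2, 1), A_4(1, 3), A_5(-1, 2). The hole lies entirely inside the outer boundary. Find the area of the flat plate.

68

Outer boundary:
Apply the shoelace (surveyor's) formula: 2A = Σ (x_i·y_{i+1} − x_{i+1}·y_i), indices taken mod 4.
Σ = (36) + (38) + (40) + (46) = 160
Area = |Σ|/2 = 80.
Hole:
Σ = (4) + (3) + (5) + (5) + (7) = 24
Area = |Σ|/2 = 12.
Net area = 80 − 12 = 68.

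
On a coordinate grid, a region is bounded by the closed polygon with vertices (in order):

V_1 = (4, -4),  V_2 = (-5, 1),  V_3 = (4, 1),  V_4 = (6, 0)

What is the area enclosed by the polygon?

27.5

Apply the shoelace (surveyor's) formula: 2A = Σ (x_i·y_{i+1} − x_{i+1}·y_i), indices taken mod 4.
Cross-terms: -16, -9, -6, -24  ⇒  Σ = -55
Area = |Σ|/2 = 27.5.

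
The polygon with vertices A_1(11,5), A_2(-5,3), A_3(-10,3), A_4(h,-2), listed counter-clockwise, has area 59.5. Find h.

The doubled signed area Σ (x_i y_{i+1} − x_{i+1} y_i) is linear in h.
With h=0 it equals 115; the coefficient of h is 2 (from the two edges through A_4).
So 2·h + 115 = 2·59.5 = 119 ⇒ h = 2.

2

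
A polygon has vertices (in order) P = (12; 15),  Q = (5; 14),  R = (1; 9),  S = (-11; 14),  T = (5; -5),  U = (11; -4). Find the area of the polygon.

235

Apply the shoelace (surveyor's) formula: 2A = Σ (x_i·y_{i+1} − x_{i+1}·y_i), indices taken mod 6.
P→Q: (12)(14) − (5)(15) = 93
Q→R: (5)(9) − (1)(14) = 31
R→S: (1)(14) − (-11)(9) = 113
S→T: (-11)(-5) − (5)(14) = -15
T→U: (5)(-4) − (11)(-5) = 35
U→P: (11)(15) − (12)(-4) = 213
Σ = 470
Area = |Σ|/2 = 235.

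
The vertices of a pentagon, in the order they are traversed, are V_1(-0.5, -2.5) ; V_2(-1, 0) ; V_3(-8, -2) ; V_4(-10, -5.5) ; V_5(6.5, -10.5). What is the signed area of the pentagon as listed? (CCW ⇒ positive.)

71.375

Σ = (-2.5) + (2) + (24) + (140.75) + (-21.5) = 142.75
Signed area = Σ/2 = 71.375 (positive ⇒ counter-clockwise traversal).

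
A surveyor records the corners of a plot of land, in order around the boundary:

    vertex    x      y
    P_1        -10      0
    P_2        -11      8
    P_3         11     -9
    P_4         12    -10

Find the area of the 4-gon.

Apply Gauss's area formula: 2A = Σ (x_i·y_{i+1} − x_{i+1}·y_i), indices taken mod 4.
Cross-terms: -80, 11, -2, -100  ⇒  Σ = -171
Area = |Σ|/2 = 85.5.

85.5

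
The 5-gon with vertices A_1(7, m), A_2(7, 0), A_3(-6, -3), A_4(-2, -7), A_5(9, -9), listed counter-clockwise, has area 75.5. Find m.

-4

The doubled signed area Σ (x_i y_{i+1} − x_{i+1} y_i) is linear in m.
With m=0 it equals 159; the coefficient of m is 2 (from the two edges through A_1).
So 2·m + 159 = 2·75.5 = 151 ⇒ m = -4.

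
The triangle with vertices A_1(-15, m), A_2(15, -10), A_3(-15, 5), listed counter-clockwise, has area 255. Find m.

Write out the shoelace sum; only the two edges meeting at A_1 involve m:
2·Area = [((-15)·m − (-15)·5) + ((-15)·(-10) − 15·m)] + -75
       = -30·m + 150 = 510
⇒ m = -12.

-12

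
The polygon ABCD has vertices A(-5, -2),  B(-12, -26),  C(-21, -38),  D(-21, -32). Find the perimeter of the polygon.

|AB| = √((-7)² + (-24)²) = √625 = 25
|BC| = √((-9)² + (-12)²) = √225 = 15
|CD| = √((0)² + (6)²) = √36 = 6
|DA| = √((16)² + (30)²) = √1156 = 34
Perimeter = 25 + 15 + 6 + 34 = 80.

80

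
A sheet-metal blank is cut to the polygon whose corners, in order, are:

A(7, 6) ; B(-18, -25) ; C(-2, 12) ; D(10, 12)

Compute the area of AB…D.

250.5

Cross-terms: -67, -266, -144, -24  ⇒  Σ = -501
Area = |Σ|/2 = 250.5.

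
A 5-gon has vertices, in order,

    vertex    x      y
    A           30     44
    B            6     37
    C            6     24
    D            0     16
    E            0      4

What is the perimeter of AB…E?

110

|AB| = √((-24)² + (-7)²) = √625 = 25
|BC| = √((0)² + (-13)²) = √169 = 13
|CD| = √((-6)² + (-8)²) = √100 = 10
|DE| = √((0)² + (-12)²) = √144 = 12
|EA| = √((30)² + (40)²) = √2500 = 50
Perimeter = 25 + 13 + 10 + 12 + 50 = 110.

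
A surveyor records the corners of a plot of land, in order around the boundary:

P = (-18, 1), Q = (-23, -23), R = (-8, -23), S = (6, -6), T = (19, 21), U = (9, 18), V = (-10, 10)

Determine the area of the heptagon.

Apply the shoelace formula: 2A = Σ (x_i·y_{i+1} − x_{i+1}·y_i), indices taken mod 7.
P→Q: (-18)(-23) − (-23)(1) = 437
Q→R: (-23)(-23) − (-8)(-23) = 345
R→S: (-8)(-6) − (6)(-23) = 186
S→T: (6)(21) − (19)(-6) = 240
T→U: (19)(18) − (9)(21) = 153
U→V: (9)(10) − (-10)(18) = 270
V→P: (-10)(1) − (-18)(10) = 170
Σ = 1801
Area = |Σ|/2 = 900.5.

900.5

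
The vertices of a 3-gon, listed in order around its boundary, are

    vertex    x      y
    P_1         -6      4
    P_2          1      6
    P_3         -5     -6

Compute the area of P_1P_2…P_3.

36

Apply Gauss's area formula: 2A = Σ (x_i·y_{i+1} − x_{i+1}·y_i), indices taken mod 3.
Σ = (-40) + (24) + (-56) = -72
Area = |Σ|/2 = 36.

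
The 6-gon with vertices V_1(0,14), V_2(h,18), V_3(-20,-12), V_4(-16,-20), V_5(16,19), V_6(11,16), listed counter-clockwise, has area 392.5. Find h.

0

The doubled signed area Σ (x_i y_{i+1} − x_{i+1} y_i) is linear in h.
With h=0 it equals 785; the coefficient of h is -26 (from the two edges through V_2).
So -26·h + 785 = 2·392.5 = 785 ⇒ h = 0.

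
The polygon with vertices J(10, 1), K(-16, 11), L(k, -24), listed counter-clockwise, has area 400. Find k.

Write out the shoelace sum; only the two edges meeting at L involve k:
2·Area = [((-16)·(-24) − k·11) + (k·1 − 10·(-24))] + 126
       = -10·k + 750 = 800
⇒ k = -5.

-5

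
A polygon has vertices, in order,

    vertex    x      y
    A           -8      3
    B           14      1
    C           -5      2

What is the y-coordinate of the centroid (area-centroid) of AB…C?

2

Apply the shoelace formula. First the cross-terms c_i = x_i·y_{i+1} − x_{i+1}·y_i:
  -50, 33, 1  ⇒  2A = -16, A = -8.
Then Σ (y_i + y_{i+1})·c_i = -96, so ȳ = -96 / (6·(-8)) = 2.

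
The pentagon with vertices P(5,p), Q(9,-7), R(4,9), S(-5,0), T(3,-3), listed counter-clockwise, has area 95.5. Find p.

The doubled signed area Σ (x_i y_{i+1} − x_{i+1} y_i) is linear in p.
With p=0 it equals 149; the coefficient of p is -6 (from the two edges through P).
So -6·p + 149 = 2·95.5 = 191 ⇒ p = -7.

-7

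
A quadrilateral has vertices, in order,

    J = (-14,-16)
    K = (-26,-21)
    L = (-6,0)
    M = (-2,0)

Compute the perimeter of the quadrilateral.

66

|JK| = √((-12)² + (-5)²) = √169 = 13
|KL| = √((20)² + (21)²) = √841 = 29
|LM| = √((4)² + (0)²) = √16 = 4
|MJ| = √((-12)² + (-16)²) = √400 = 20
Perimeter = 13 + 29 + 4 + 20 = 66.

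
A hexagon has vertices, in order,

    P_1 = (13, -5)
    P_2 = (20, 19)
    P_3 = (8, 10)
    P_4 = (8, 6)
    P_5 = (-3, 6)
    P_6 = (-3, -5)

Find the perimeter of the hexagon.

82

|P_1P_2| = √((7)² + (24)²) = √625 = 25
|P_2P_3| = √((-12)² + (-9)²) = √225 = 15
|P_3P_4| = √((0)² + (-4)²) = √16 = 4
|P_4P_5| = √((-11)² + (0)²) = √121 = 11
|P_5P_6| = √((0)² + (-11)²) = √121 = 11
|P_6P_1| = √((16)² + (0)²) = √256 = 16
Perimeter = 25 + 15 + 4 + 11 + 11 + 16 = 82.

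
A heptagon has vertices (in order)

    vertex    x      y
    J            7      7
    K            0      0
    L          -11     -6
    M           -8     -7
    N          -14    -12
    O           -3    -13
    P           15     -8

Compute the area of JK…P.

276.5

Σ = (0) + (0) + (29) + (-2) + (146) + (219) + (161) = 553
Area = |Σ|/2 = 276.5.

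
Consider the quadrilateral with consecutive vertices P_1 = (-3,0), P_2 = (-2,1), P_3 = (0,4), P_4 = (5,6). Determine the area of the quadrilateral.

Apply the shoelace formula: 2A = Σ (x_i·y_{i+1} − x_{i+1}·y_i), indices taken mod 4.
Σ = (-3) + (-8) + (-20) + (18) = -13
Area = |Σ|/2 = 6.5.

6.5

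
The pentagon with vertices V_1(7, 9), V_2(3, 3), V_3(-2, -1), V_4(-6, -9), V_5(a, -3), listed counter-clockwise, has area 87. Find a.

7

Write out the shoelace sum; only the two edges meeting at V_5 involve a:
2·Area = [((-6)·(-3) − a·(-9)) + (a·9 − 7·(-3))] + 9
       = 18·a + 48 = 174
⇒ a = 7.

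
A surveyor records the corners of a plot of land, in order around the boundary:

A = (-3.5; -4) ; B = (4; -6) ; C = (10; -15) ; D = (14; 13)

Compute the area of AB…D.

Σ = (37) + (0) + (340) + (-10.5) = 366.5
Area = |Σ|/2 = 183.25.

183.25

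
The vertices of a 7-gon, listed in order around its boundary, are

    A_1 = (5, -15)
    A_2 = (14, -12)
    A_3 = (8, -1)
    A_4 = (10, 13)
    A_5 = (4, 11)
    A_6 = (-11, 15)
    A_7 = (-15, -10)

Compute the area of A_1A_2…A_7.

Σ = (150) + (82) + (114) + (58) + (181) + (335) + (275) = 1195
Area = |Σ|/2 = 597.5.

597.5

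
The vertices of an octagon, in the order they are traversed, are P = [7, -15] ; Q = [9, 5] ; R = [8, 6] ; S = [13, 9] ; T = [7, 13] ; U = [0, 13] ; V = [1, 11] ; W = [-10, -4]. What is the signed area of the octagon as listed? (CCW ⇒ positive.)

323

Apply the shoelace formula: 2A = Σ (x_i·y_{i+1} − x_{i+1}·y_i), indices taken mod 8.
Cross-terms: 170, 14, -6, 106, 91, -13, 106, 178  ⇒  Σ = 646
Signed area = Σ/2 = 323 (positive ⇒ counter-clockwise traversal).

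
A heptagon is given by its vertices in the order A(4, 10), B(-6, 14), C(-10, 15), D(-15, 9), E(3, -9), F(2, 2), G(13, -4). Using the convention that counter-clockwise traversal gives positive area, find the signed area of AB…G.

272.5

A→B: (4)(14) − (-6)(10) = 116
B→C: (-6)(15) − (-10)(14) = 50
C→D: (-10)(9) − (-15)(15) = 135
D→E: (-15)(-9) − (3)(9) = 108
E→F: (3)(2) − (2)(-9) = 24
F→G: (2)(-4) − (13)(2) = -34
G→A: (13)(10) − (4)(-4) = 146
Σ = 545
Signed area = Σ/2 = 272.5 (positive ⇒ counter-clockwise traversal).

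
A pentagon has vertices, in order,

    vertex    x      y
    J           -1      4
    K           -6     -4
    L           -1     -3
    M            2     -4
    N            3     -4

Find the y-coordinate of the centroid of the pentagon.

Apply Gauss's area formula. First the cross-terms c_i = x_i·y_{i+1} − x_{i+1}·y_i:
  28, 14, 10, 4, 8  ⇒  2A = 64, A = 32.
Then Σ (y_i + y_{i+1})·c_i = -200, so ȳ = -200 / (6·32) = -25/24.

-25/24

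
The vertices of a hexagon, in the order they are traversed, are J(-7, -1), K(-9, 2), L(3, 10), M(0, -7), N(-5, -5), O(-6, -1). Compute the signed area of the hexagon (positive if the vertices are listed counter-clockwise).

Apply the surveyor's formula: 2A = Σ (x_i·y_{i+1} − x_{i+1}·y_i), indices taken mod 6.
J→K: (-7)(2) − (-9)(-1) = -23
K→L: (-9)(10) − (3)(2) = -96
L→M: (3)(-7) − (0)(10) = -21
M→N: (0)(-5) − (-5)(-7) = -35
N→O: (-5)(-1) − (-6)(-5) = -25
O→J: (-6)(-1) − (-7)(-1) = -1
Σ = -201
Signed area = Σ/2 = -100.5 (negative ⇒ clockwise traversal).

-100.5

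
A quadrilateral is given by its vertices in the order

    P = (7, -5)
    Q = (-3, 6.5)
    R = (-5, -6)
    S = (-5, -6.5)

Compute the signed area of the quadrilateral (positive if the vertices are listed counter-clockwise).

77

P→Q: (7)(6.5) − (-3)(-5) = 30.5
Q→R: (-3)(-6) − (-5)(6.5) = 50.5
R→S: (-5)(-6.5) − (-5)(-6) = 2.5
S→P: (-5)(-5) − (7)(-6.5) = 70.5
Σ = 154
Signed area = Σ/2 = 77 (positive ⇒ counter-clockwise traversal).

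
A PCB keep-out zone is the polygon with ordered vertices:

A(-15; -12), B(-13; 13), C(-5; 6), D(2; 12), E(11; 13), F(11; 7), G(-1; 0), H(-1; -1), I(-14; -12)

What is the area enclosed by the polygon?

Σ = (-351) + (-13) + (-72) + (-106) + (-66) + (7) + (1) + (-2) + (-12) = -614
Area = |Σ|/2 = 307.

307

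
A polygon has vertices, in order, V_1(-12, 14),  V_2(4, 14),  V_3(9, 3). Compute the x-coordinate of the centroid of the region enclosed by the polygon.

1/3

Apply the surveyor's formula. First the cross-terms c_i = x_i·y_{i+1} − x_{i+1}·y_i:
  -224, -114, 162  ⇒  2A = -176, A = -88.
Then Σ (x_i + x_{i+1})·c_i = -176, so x̄ = -176 / (6·(-88)) = 1/3.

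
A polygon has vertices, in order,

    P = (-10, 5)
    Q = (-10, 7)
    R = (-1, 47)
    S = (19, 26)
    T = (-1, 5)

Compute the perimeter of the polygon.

110

|PQ| = √((0)² + (2)²) = √4 = 2
|QR| = √((9)² + (40)²) = √1681 = 41
|RS| = √((20)² + (-21)²) = √841 = 29
|ST| = √((-20)² + (-21)²) = √841 = 29
|TP| = √((-9)² + (0)²) = √81 = 9
Perimeter = 2 + 41 + 29 + 29 + 9 = 110.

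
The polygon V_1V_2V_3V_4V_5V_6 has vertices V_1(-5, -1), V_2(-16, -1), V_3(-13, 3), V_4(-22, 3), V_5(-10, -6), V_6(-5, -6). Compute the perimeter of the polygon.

|V_1V_2| = √((-11)² + (0)²) = √121 = 11
|V_2V_3| = √((3)² + (4)²) = √25 = 5
|V_3V_4| = √((-9)² + (0)²) = √81 = 9
|V_4V_5| = √((12)² + (-9)²) = √225 = 15
|V_5V_6| = √((5)² + (0)²) = √25 = 5
|V_6V_1| = √((0)² + (5)²) = √25 = 5
Perimeter = 11 + 5 + 9 + 15 + 5 + 5 = 50.

50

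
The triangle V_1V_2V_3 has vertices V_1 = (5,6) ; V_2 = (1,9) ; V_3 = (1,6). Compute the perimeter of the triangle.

12

|V_1V_2| = √((-4)² + (3)²) = √25 = 5
|V_2V_3| = √((0)² + (-3)²) = √9 = 3
|V_3V_1| = √((4)² + (0)²) = √16 = 4
Perimeter = 5 + 3 + 4 = 12.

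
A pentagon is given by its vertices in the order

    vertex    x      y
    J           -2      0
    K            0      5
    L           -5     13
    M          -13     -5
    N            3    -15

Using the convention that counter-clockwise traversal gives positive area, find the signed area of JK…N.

194.5

Apply Gauss's area formula: 2A = Σ (x_i·y_{i+1} − x_{i+1}·y_i), indices taken mod 5.
J→K: (-2)(5) − (0)(0) = -10
K→L: (0)(13) − (-5)(5) = 25
L→M: (-5)(-5) − (-13)(13) = 194
M→N: (-13)(-15) − (3)(-5) = 210
N→J: (3)(0) − (-2)(-15) = -30
Σ = 389
Signed area = Σ/2 = 194.5 (positive ⇒ counter-clockwise traversal).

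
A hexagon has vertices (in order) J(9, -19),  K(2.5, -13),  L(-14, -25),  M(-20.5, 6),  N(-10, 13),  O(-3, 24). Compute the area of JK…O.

Apply Gauss's area formula: 2A = Σ (x_i·y_{i+1} − x_{i+1}·y_i), indices taken mod 6.
J→K: (9)(-13) − (2.5)(-19) = -69.5
K→L: (2.5)(-25) − (-14)(-13) = -244.5
L→M: (-14)(6) − (-20.5)(-25) = -596.5
M→N: (-20.5)(13) − (-10)(6) = -206.5
N→O: (-10)(24) − (-3)(13) = -201
O→J: (-3)(-19) − (9)(24) = -159
Σ = -1477
Area = |Σ|/2 = 738.5.

738.5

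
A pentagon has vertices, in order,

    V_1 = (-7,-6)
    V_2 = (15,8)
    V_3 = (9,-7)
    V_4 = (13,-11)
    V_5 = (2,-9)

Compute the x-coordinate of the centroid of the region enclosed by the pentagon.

Apply the surveyor's formula. First the cross-terms c_i = x_i·y_{i+1} − x_{i+1}·y_i:
  34, -177, -8, -95, -75  ⇒  2A = -321, A = -160.5.
Then Σ (x_i + x_{i+1})·c_i = -5202, so x̄ = -5202 / (6·(-160.5)) = 578/107.

578/107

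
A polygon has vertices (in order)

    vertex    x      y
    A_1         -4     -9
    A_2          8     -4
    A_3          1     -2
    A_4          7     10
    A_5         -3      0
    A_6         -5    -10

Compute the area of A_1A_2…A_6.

82.5

Cross-terms: 88, -12, 24, 30, 30, 5  ⇒  Σ = 165
Area = |Σ|/2 = 82.5.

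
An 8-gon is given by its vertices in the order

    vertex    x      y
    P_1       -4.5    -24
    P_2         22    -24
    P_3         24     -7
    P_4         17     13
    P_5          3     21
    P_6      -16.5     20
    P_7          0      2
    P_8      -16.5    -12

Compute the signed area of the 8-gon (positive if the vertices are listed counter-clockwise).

1277.75

P_1→P_2: (-4.5)(-24) − (22)(-24) = 636
P_2→P_3: (22)(-7) − (24)(-24) = 422
P_3→P_4: (24)(13) − (17)(-7) = 431
P_4→P_5: (17)(21) − (3)(13) = 318
P_5→P_6: (3)(20) − (-16.5)(21) = 406.5
P_6→P_7: (-16.5)(2) − (0)(20) = -33
P_7→P_8: (0)(-12) − (-16.5)(2) = 33
P_8→P_1: (-16.5)(-24) − (-4.5)(-12) = 342
Σ = 2555.5
Signed area = Σ/2 = 1277.75 (positive ⇒ counter-clockwise traversal).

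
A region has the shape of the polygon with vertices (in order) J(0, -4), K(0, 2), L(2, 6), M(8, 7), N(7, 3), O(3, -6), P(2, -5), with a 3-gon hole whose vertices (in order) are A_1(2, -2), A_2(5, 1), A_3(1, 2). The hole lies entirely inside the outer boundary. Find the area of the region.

55

Outer boundary:
Σ = (0) + (-4) + (-34) + (-25) + (-51) + (-3) + (-8) = -125
Area = |Σ|/2 = 62.5.
Hole:
Apply the surveyor's formula: 2A = Σ (x_i·y_{i+1} − x_{i+1}·y_i), indices taken mod 3.
Cross-terms: 12, 9, -6  ⇒  Σ = 15
Area = |Σ|/2 = 7.5.
Net area = 62.5 − 7.5 = 55.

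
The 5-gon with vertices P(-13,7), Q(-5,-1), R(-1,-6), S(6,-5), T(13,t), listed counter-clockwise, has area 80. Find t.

-6

The doubled signed area Σ (x_i y_{i+1} − x_{i+1} y_i) is linear in t.
With t=0 it equals 274; the coefficient of t is 19 (from the two edges through T).
So 19·t + 274 = 2·80 = 160 ⇒ t = -6.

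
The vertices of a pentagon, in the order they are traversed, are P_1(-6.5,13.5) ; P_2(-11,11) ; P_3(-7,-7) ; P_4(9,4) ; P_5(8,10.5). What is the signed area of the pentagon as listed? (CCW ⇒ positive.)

Apply Gauss's area formula: 2A = Σ (x_i·y_{i+1} − x_{i+1}·y_i), indices taken mod 5.
Σ = (77) + (154) + (35) + (62.5) + (176.25) = 504.75
Signed area = Σ/2 = 252.375 (positive ⇒ counter-clockwise traversal).

252.375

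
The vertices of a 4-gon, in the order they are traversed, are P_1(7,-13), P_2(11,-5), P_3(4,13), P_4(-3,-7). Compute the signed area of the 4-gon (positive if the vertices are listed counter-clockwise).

185

Σ = (108) + (163) + (11) + (88) = 370
Signed area = Σ/2 = 185 (positive ⇒ counter-clockwise traversal).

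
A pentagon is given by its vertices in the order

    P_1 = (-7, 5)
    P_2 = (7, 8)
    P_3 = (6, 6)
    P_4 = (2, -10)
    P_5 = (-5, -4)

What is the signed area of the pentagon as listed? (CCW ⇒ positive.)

Apply the shoelace formula: 2A = Σ (x_i·y_{i+1} − x_{i+1}·y_i), indices taken mod 5.
Σ = (-91) + (-6) + (-72) + (-58) + (-53) = -280
Signed area = Σ/2 = -140 (negative ⇒ clockwise traversal).

-140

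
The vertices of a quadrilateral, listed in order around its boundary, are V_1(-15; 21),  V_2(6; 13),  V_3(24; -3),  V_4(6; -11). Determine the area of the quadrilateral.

468

Apply Gauss's area formula: 2A = Σ (x_i·y_{i+1} − x_{i+1}·y_i), indices taken mod 4.
Σ = (-321) + (-330) + (-246) + (-39) = -936
Area = |Σ|/2 = 468.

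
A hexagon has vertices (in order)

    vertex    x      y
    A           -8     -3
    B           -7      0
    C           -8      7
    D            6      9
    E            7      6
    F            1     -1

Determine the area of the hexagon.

A→B: (-8)(0) − (-7)(-3) = -21
B→C: (-7)(7) − (-8)(0) = -49
C→D: (-8)(9) − (6)(7) = -114
D→E: (6)(6) − (7)(9) = -27
E→F: (7)(-1) − (1)(6) = -13
F→A: (1)(-3) − (-8)(-1) = -11
Σ = -235
Area = |Σ|/2 = 117.5.

117.5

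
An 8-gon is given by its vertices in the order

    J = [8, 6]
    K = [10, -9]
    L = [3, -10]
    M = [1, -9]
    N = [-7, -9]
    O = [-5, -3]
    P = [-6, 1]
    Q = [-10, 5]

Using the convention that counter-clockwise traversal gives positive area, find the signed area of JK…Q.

Cross-terms: -132, -73, -17, -72, -24, -23, -20, -100  ⇒  Σ = -461
Signed area = Σ/2 = -230.5 (negative ⇒ clockwise traversal).

-230.5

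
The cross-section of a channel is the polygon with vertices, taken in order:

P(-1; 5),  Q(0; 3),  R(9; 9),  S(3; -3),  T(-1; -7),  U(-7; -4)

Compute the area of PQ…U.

96

Σ = (-3) + (-27) + (-54) + (-24) + (-45) + (-39) = -192
Area = |Σ|/2 = 96.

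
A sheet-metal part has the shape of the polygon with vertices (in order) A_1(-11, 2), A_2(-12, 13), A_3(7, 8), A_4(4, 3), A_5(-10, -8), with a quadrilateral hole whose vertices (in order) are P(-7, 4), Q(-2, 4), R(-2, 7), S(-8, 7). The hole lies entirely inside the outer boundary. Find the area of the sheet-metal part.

197

Outer boundary:
Σ = (-119) + (-187) + (-11) + (-2) + (-108) = -427
Area = |Σ|/2 = 213.5.
Hole:
Cross-terms: -20, -6, 42, 17  ⇒  Σ = 33
Area = |Σ|/2 = 16.5.
Net area = 213.5 − 16.5 = 197.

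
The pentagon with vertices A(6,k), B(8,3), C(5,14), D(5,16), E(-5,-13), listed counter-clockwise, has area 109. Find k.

The doubled signed area Σ (x_i y_{i+1} − x_{i+1} y_i) is linear in k.
With k=0 it equals 218; the coefficient of k is -13 (from the two edges through A).
So -13·k + 218 = 2·109 = 218 ⇒ k = 0.

0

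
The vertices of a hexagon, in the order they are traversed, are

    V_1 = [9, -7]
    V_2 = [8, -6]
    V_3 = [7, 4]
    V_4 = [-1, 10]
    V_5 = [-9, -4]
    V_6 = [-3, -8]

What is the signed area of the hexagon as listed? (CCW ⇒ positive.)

V_1→V_2: (9)(-6) − (8)(-7) = 2
V_2→V_3: (8)(4) − (7)(-6) = 74
V_3→V_4: (7)(10) − (-1)(4) = 74
V_4→V_5: (-1)(-4) − (-9)(10) = 94
V_5→V_6: (-9)(-8) − (-3)(-4) = 60
V_6→V_1: (-3)(-7) − (9)(-8) = 93
Σ = 397
Signed area = Σ/2 = 198.5 (positive ⇒ counter-clockwise traversal).

198.5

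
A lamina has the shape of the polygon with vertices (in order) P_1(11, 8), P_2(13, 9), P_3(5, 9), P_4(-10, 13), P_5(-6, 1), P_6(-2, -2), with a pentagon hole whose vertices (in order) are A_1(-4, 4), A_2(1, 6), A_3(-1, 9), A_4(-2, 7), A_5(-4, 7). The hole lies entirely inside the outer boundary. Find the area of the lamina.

Outer boundary:
Σ = (-5) + (72) + (155) + (68) + (14) + (6) = 310
Area = |Σ|/2 = 155.
Hole:
Apply the shoelace (surveyor's) formula: 2A = Σ (x_i·y_{i+1} − x_{i+1}·y_i), indices taken mod 5.
Cross-terms: -28, 15, 11, 14, 12  ⇒  Σ = 24
Area = |Σ|/2 = 12.
Net area = 155 − 12 = 143.

143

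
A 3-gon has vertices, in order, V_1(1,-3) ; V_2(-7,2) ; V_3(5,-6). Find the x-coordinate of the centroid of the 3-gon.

-1/3

Apply the surveyor's formula. First the cross-terms c_i = x_i·y_{i+1} − x_{i+1}·y_i:
  -19, 32, -9  ⇒  2A = 4, A = 2.
Then Σ (x_i + x_{i+1})·c_i = -4, so x̄ = -4 / (6·2) = -1/3.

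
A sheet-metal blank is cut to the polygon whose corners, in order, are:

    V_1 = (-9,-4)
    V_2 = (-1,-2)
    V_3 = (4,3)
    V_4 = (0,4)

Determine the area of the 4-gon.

Σ = (14) + (5) + (16) + (36) = 71
Area = |Σ|/2 = 35.5.

35.5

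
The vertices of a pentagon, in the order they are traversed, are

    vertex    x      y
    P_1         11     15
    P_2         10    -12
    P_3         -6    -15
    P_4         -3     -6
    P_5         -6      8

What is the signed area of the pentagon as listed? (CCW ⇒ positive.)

-375.5

Apply the shoelace (surveyor's) formula: 2A = Σ (x_i·y_{i+1} − x_{i+1}·y_i), indices taken mod 5.
Σ = (-282) + (-222) + (-9) + (-60) + (-178) = -751
Signed area = Σ/2 = -375.5 (negative ⇒ clockwise traversal).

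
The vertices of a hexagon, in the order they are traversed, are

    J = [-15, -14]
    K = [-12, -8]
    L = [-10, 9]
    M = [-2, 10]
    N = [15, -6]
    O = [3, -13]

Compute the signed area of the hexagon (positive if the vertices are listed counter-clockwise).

-435

Apply the surveyor's formula: 2A = Σ (x_i·y_{i+1} − x_{i+1}·y_i), indices taken mod 6.
J→K: (-15)(-8) − (-12)(-14) = -48
K→L: (-12)(9) − (-10)(-8) = -188
L→M: (-10)(10) − (-2)(9) = -82
M→N: (-2)(-6) − (15)(10) = -138
N→O: (15)(-13) − (3)(-6) = -177
O→J: (3)(-14) − (-15)(-13) = -237
Σ = -870
Signed area = Σ/2 = -435 (negative ⇒ clockwise traversal).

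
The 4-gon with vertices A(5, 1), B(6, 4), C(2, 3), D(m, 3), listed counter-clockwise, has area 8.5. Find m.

Write out the shoelace sum; only the two edges meeting at D involve m:
2·Area = [(2·3 − m·3) + (m·1 − 5·3)] + 24
       = -2·m + 15 = 17
⇒ m = -1.

-1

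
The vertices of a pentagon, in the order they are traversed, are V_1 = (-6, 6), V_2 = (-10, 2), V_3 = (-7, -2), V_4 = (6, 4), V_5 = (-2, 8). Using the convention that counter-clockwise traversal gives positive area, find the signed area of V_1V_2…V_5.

79

Apply Gauss's area formula: 2A = Σ (x_i·y_{i+1} − x_{i+1}·y_i), indices taken mod 5.
Cross-terms: 48, 34, -16, 56, 36  ⇒  Σ = 158
Signed area = Σ/2 = 79 (positive ⇒ counter-clockwise traversal).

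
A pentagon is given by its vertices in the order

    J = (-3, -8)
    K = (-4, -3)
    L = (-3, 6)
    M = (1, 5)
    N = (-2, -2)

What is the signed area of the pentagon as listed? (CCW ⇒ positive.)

Apply the shoelace (surveyor's) formula: 2A = Σ (x_i·y_{i+1} − x_{i+1}·y_i), indices taken mod 5.
Cross-terms: -23, -33, -21, 8, 10  ⇒  Σ = -59
Signed area = Σ/2 = -29.5 (negative ⇒ clockwise traversal).

-29.5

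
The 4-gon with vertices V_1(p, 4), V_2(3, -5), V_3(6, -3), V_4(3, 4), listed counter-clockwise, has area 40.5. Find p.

The doubled signed area Σ (x_i y_{i+1} − x_{i+1} y_i) is linear in p.
With p=0 it equals 54; the coefficient of p is -9 (from the two edges through V_1).
So -9·p + 54 = 2·40.5 = 81 ⇒ p = -3.

-3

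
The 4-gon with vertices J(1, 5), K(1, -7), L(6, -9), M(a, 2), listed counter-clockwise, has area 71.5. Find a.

The doubled signed area Σ (x_i y_{i+1} − x_{i+1} y_i) is linear in a.
With a=0 it equals 31; the coefficient of a is 14 (from the two edges through M).
So 14·a + 31 = 2·71.5 = 143 ⇒ a = 8.

8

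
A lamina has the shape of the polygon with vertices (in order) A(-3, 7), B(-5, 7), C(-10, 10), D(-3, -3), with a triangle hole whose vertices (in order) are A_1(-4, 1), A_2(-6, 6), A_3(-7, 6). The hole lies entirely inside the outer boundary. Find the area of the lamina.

Outer boundary:
Apply the shoelace (surveyor's) formula: 2A = Σ (x_i·y_{i+1} − x_{i+1}·y_i), indices taken mod 4.
Σ = (14) + (20) + (60) + (-30) = 64
Area = |Σ|/2 = 32.
Hole:
Cross-terms: -18, 6, 17  ⇒  Σ = 5
Area = |Σ|/2 = 2.5.
Net area = 32 − 2.5 = 29.5.

29.5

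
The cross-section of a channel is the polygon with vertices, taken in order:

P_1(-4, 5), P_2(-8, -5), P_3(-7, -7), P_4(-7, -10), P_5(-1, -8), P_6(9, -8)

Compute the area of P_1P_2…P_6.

Apply Gauss's area formula: 2A = Σ (x_i·y_{i+1} − x_{i+1}·y_i), indices taken mod 6.
P_1→P_2: (-4)(-5) − (-8)(5) = 60
P_2→P_3: (-8)(-7) − (-7)(-5) = 21
P_3→P_4: (-7)(-10) − (-7)(-7) = 21
P_4→P_5: (-7)(-8) − (-1)(-10) = 46
P_5→P_6: (-1)(-8) − (9)(-8) = 80
P_6→P_1: (9)(5) − (-4)(-8) = 13
Σ = 241
Area = |Σ|/2 = 120.5.

120.5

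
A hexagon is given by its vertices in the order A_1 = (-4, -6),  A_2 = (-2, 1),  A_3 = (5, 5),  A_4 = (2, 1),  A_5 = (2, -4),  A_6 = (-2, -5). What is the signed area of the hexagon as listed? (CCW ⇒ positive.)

-36

Apply the shoelace formula: 2A = Σ (x_i·y_{i+1} − x_{i+1}·y_i), indices taken mod 6.
Σ = (-16) + (-15) + (-5) + (-10) + (-18) + (-8) = -72
Signed area = Σ/2 = -36 (negative ⇒ clockwise traversal).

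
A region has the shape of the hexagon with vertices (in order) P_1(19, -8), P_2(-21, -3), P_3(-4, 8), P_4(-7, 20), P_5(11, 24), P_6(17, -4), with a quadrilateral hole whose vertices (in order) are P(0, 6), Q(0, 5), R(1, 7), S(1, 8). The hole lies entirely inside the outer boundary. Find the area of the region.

663.5

Outer boundary:
Apply the shoelace formula: 2A = Σ (x_i·y_{i+1} − x_{i+1}·y_i), indices taken mod 6.
P_1→P_2: (19)(-3) − (-21)(-8) = -225
P_2→P_3: (-21)(8) − (-4)(-3) = -180
P_3→P_4: (-4)(20) − (-7)(8) = -24
P_4→P_5: (-7)(24) − (11)(20) = -388
P_5→P_6: (11)(-4) − (17)(24) = -452
P_6→P_1: (17)(-8) − (19)(-4) = -60
Σ = -1329
Area = |Σ|/2 = 664.5.
Hole:
Cross-terms: 0, -5, 1, 6  ⇒  Σ = 2
Area = |Σ|/2 = 1.
Net area = 664.5 − 1 = 663.5.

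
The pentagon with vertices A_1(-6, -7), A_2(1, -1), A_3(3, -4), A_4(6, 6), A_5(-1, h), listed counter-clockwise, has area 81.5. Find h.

8

The doubled signed area Σ (x_i y_{i+1} − x_{i+1} y_i) is linear in h.
With h=0 it equals 67; the coefficient of h is 12 (from the two edges through A_5).
So 12·h + 67 = 2·81.5 = 163 ⇒ h = 8.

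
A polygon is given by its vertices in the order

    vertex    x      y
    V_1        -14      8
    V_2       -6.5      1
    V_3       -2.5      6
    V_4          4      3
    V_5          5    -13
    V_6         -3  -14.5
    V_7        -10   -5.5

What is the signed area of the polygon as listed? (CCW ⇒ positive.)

Σ = (38) + (-36.5) + (-31.5) + (-67) + (-111.5) + (-128.5) + (-157) = -494
Signed area = Σ/2 = -247 (negative ⇒ clockwise traversal).

-247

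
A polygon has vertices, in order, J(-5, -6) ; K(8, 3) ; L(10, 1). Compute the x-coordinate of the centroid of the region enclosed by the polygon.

13/3

Apply the surveyor's formula. First the cross-terms c_i = x_i·y_{i+1} − x_{i+1}·y_i:
  33, -22, -55  ⇒  2A = -44, A = -22.
Then Σ (x_i + x_{i+1})·c_i = -572, so x̄ = -572 / (6·(-22)) = 13/3.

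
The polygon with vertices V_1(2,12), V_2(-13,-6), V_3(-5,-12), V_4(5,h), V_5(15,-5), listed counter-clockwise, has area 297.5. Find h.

-5

The doubled signed area Σ (x_i y_{i+1} − x_{i+1} y_i) is linear in h.
With h=0 it equals 495; the coefficient of h is -20 (from the two edges through V_4).
So -20·h + 495 = 2·297.5 = 595 ⇒ h = -5.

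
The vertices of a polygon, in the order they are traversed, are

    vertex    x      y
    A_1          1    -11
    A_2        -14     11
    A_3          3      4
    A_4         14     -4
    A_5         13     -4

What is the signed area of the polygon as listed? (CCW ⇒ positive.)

Σ = (-143) + (-89) + (-68) + (-4) + (-139) = -443
Signed area = Σ/2 = -221.5 (negative ⇒ clockwise traversal).

-221.5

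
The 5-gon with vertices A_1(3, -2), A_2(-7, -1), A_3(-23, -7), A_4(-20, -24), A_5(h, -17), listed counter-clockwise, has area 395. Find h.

The doubled signed area Σ (x_i y_{i+1} − x_{i+1} y_i) is linear in h.
With h=0 it equals 812; the coefficient of h is 22 (from the two edges through A_5).
So 22·h + 812 = 2·395 = 790 ⇒ h = -1.

-1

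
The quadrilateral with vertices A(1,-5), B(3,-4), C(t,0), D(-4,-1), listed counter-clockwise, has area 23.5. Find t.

5

The doubled signed area Σ (x_i y_{i+1} − x_{i+1} y_i) is linear in t.
With t=0 it equals 32; the coefficient of t is 3 (from the two edges through C).
So 3·t + 32 = 2·23.5 = 47 ⇒ t = 5.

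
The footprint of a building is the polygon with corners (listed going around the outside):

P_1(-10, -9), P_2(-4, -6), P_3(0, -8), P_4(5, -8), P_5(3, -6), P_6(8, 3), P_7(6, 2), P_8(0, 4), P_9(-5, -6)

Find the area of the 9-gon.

87

P_1→P_2: (-10)(-6) − (-4)(-9) = 24
P_2→P_3: (-4)(-8) − (0)(-6) = 32
P_3→P_4: (0)(-8) − (5)(-8) = 40
P_4→P_5: (5)(-6) − (3)(-8) = -6
P_5→P_6: (3)(3) − (8)(-6) = 57
P_6→P_7: (8)(2) − (6)(3) = -2
P_7→P_8: (6)(4) − (0)(2) = 24
P_8→P_9: (0)(-6) − (-5)(4) = 20
P_9→P_1: (-5)(-9) − (-10)(-6) = -15
Σ = 174
Area = |Σ|/2 = 87.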